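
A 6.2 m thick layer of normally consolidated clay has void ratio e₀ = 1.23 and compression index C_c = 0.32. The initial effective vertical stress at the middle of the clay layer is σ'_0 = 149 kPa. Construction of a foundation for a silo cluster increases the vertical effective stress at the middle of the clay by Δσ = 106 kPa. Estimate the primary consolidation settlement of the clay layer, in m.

S_c ≈ 0.208 m

Final effective stress: σ'_f = σ'_0 + Δσ = 149 + 106 = 255 kPa.
Normally consolidated clay, so the full stress increment lies on the virgin compression line:
S_c = C_c·H/(1+e₀)·log₁₀(σ'_f/σ'_0) = 0.32×6.2/(1+1.23)×log₁₀(255/149)
    = 0.88969 × 0.23335 = 0.2076 m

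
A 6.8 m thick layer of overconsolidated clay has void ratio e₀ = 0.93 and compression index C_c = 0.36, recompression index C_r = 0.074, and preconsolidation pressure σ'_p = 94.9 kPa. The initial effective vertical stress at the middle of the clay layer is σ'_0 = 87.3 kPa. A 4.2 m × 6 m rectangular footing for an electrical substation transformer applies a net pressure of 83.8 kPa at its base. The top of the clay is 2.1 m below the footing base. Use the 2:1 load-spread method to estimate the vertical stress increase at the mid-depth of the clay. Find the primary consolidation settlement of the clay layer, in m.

Mid-depth of clay below the footing base: z = 2.1 + 6.8/2 = 5.5 m.
Stress increase at mid-clay by the 2:1 spreading method:
Δσ = qBL/((B+z)(L+z)) = 83.8×4.2×6/((4.2+5.5)(6+5.5)) = 18.931 kPa
Final effective stress: σ'_f = 87.3 + 18.931 = 106.23 kPa.
σ'_f = 106.23 > σ'_p = 94.9 kPa, so the stress path crosses the preconsolidation pressure — recompression up to σ'_p, then virgin compression beyond:
S_c = H/(1+e₀)·[C_r·log₁₀(σ'_p/σ'_0) + C_c·log₁₀(σ'_f/σ'_p)]
    = 6.8/1.93 × [0.074×log₁₀(94.9/87.3) + 0.36×log₁₀(106.23/94.9)]
    = 3.5233 × [0.0026826 + 0.017633] = 0.07158 m

S_c ≈ 0.0716 m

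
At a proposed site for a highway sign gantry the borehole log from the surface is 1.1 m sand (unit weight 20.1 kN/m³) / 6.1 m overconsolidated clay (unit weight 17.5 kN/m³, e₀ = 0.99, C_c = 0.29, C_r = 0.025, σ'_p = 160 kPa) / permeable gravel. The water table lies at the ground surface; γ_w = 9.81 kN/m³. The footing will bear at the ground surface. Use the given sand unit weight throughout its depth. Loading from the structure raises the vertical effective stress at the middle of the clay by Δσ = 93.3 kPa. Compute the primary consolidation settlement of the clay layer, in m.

Mid-depth of clay below the ground surface: z = 1.1 + 6.1/2 = 4.15 m.
Total vertical stress at mid-clay: σ_v = 20.1×1.1 + 17.5×3.05 = 75.485 kPa.
Pore pressure: u = 9.81×(4.15 − 0) = 40.712 kPa.
Initial effective stress: σ'_0 = σ_v − u = 75.485 − 40.712 = 34.773 kPa.
Final effective stress: σ'_f = 34.773 + 93.3 = 128.07 kPa.
σ'_f = 128.07 ≤ σ'_p = 160 kPa, so the clay remains overconsolidated and only the recompression index applies:
S_c = C_r·H/(1+e₀)·log₁₀(σ'_f/σ'_0) = 0.025×6.1/1.99×log₁₀(128.07/34.773)
    = 0.076633 × 0.56621 = 0.04339 m

S_c ≈ 0.0434 m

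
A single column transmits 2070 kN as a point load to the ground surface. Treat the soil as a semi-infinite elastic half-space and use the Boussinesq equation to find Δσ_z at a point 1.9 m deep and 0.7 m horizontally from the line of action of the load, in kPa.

Boussinesq vertical stress below a point load on an elastic half-space:
Δσ_z = 3P/(2πz²) · [1 + (r/z)²]^(−5/2)
r/z = 0.7/1.9 = 0.36842; [1+(r/z)²]^(−5/2) = 0.72746.
Δσ_z = 3×2070/(2π×1.9²) × 0.72746 = 273.78 × 0.72746 = 199.2 kPa

Δσ_z ≈ 199 kPa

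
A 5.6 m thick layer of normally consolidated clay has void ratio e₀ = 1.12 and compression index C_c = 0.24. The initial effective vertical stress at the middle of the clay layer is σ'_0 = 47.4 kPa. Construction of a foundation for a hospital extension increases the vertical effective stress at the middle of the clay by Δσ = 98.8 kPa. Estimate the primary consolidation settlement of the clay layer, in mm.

Final effective stress: σ'_f = σ'_0 + Δσ = 47.4 + 98.8 = 146.2 kPa.
Normally consolidated clay, so the full stress increment lies on the virgin compression line:
S_c = C_c·H/(1+e₀)·log₁₀(σ'_f/σ'_0) = 0.24×5.6/(1+1.12)×log₁₀(146.2/47.4)
    = 0.63396 × 0.48917 = 0.3101 m

S_c ≈ 310 mm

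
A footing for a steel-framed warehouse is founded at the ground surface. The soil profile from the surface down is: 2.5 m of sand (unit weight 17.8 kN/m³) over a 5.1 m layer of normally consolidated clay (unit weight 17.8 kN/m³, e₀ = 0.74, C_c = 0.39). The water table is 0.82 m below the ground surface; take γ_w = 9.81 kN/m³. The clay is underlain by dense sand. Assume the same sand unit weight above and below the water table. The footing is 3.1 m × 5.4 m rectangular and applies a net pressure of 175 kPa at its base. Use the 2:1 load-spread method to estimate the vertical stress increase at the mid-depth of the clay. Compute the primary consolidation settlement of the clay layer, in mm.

S_c ≈ 267 mm

Mid-depth of clay below the ground surface: z = 2.5 + 5.1/2 = 5.05 m.
Total vertical stress at mid-clay: σ_v = 17.8×2.5 + 17.8×2.55 = 89.89 kPa.
Pore pressure: u = 9.81×(5.05 − 0.82) = 41.496 kPa.
Initial effective stress: σ'_0 = σ_v − u = 89.89 − 41.496 = 48.394 kPa.
Stress increase at mid-clay by the 2:1 spreading method:
Δσ = qBL/((B+z)(L+z)) = 175×3.1×5.4/((3.1+5.05)(5.4+5.05)) = 34.397 kPa
Final effective stress: σ'_f = σ'_0 + Δσ = 48.394 + 34.397 = 82.791 kPa.
Normally consolidated clay, so the full stress increment lies on the virgin compression line:
S_c = C_c·H/(1+e₀)·log₁₀(σ'_f/σ'_0) = 0.39×5.1/(1+0.74)×log₁₀(82.791/48.394)
    = 1.1431 × 0.23319 = 0.2666 m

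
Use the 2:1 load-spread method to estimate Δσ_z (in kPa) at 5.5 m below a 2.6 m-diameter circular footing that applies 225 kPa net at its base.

By the 2:1 method the load spreads at 1 horizontal : 2 vertical, so at depth z the loaded area has grown by z in each plan dimension:
Δσ ≈ qD²/(D+z)² = 225×2.6²/(2.6+5.5)² = 23.182 kPa

Δσ_z ≈ 23.2 kPa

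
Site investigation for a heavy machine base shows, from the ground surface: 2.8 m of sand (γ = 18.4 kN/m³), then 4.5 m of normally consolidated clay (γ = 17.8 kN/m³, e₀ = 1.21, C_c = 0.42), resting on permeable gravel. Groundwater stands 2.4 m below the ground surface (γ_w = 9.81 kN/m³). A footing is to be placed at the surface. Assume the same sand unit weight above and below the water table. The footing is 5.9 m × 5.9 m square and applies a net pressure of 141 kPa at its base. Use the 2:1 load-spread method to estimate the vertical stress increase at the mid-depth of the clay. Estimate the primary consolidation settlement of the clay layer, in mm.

Mid-depth of clay below the ground surface: z = 2.8 + 4.5/2 = 5.05 m.
Total vertical stress at mid-clay: σ_v = 18.4×2.8 + 17.8×2.25 = 91.57 kPa.
Pore pressure: u = 9.81×(5.05 − 2.4) = 25.997 kPa.
Initial effective stress: σ'_0 = σ_v − u = 91.57 − 25.997 = 65.573 kPa.
Stress increase at mid-clay by the 2:1 spreading method:
Δσ = qBL/((B+z)(L+z)) = 141×5.9×5.9/((5.9+5.05)(5.9+5.05)) = 40.935 kPa
Final effective stress: σ'_f = σ'_0 + Δσ = 65.573 + 40.935 = 106.51 kPa.
Normally consolidated clay, so the full stress increment lies on the virgin compression line:
S_c = C_c·H/(1+e₀)·log₁₀(σ'_f/σ'_0) = 0.42×4.5/(1+1.21)×log₁₀(106.51/65.573)
    = 0.8552 × 0.21067 = 0.1802 m

S_c ≈ 180 mm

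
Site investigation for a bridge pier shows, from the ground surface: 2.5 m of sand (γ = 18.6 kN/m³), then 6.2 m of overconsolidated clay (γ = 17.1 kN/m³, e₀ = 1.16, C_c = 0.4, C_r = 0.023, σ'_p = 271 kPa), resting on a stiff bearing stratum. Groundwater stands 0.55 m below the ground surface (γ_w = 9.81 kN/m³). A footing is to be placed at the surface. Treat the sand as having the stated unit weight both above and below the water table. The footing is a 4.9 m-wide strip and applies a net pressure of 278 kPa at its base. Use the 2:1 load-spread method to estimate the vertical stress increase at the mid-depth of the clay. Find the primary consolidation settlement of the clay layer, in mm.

S_c ≈ 36.7 mm

Mid-depth of clay below the ground surface: z = 2.5 + 6.2/2 = 5.6 m.
Total vertical stress at mid-clay: σ_v = 18.6×2.5 + 17.1×3.1 = 99.51 kPa.
Pore pressure: u = 9.81×(5.6 − 0.55) = 49.541 kPa.
Initial effective stress: σ'_0 = σ_v − u = 99.51 − 49.541 = 49.969 kPa.
Stress increase at mid-clay by the 2:1 spreading method:
Δσ = qB/(B+z) = 278×4.9/(4.9+5.6) = 129.73 kPa
Final effective stress: σ'_f = 49.969 + 129.73 = 179.7 kPa.
σ'_f = 179.7 ≤ σ'_p = 271 kPa, so the clay remains overconsolidated and only the recompression index applies:
S_c = C_r·H/(1+e₀)·log₁₀(σ'_f/σ'_0) = 0.023×6.2/2.16×log₁₀(179.7/49.969)
    = 0.066019 × 0.55585 = 0.0367 m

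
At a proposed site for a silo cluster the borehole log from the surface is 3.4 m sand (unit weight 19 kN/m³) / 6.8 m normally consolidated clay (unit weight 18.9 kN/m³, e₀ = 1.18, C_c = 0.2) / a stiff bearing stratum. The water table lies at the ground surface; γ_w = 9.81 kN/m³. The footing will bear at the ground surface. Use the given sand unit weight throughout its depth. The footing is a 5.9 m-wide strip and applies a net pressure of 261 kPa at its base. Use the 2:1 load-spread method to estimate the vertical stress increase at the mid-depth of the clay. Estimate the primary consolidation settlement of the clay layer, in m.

Mid-depth of clay below the ground surface: z = 3.4 + 6.8/2 = 6.8 m.
Total vertical stress at mid-clay: σ_v = 19×3.4 + 18.9×3.4 = 128.86 kPa.
Pore pressure: u = 9.81×(6.8 − 0) = 66.708 kPa.
Initial effective stress: σ'_0 = σ_v − u = 128.86 − 66.708 = 62.152 kPa.
Stress increase at mid-clay by the 2:1 spreading method:
Δσ = qB/(B+z) = 261×5.9/(5.9+6.8) = 121.25 kPa
Final effective stress: σ'_f = σ'_0 + Δσ = 62.152 + 121.25 = 183.4 kPa.
Normally consolidated clay, so the full stress increment lies on the virgin compression line:
S_c = C_c·H/(1+e₀)·log₁₀(σ'_f/σ'_0) = 0.2×6.8/(1+1.18)×log₁₀(183.4/62.152)
    = 0.62385 × 0.46994 = 0.2932 m

S_c ≈ 0.293 m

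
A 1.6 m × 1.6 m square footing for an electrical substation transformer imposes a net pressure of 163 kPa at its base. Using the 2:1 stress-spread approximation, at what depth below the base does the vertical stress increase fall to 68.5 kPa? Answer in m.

z ≈ 0.868 m

2:1 spreading — at depth z the loaded area has grown by z in each plan dimension:
qB²/(B+z)² = Δσ_z ⇒ z = B(√(q/Δσ_z) − 1) = 1.6×(√(163/68.5) − 1) = 0.8681 m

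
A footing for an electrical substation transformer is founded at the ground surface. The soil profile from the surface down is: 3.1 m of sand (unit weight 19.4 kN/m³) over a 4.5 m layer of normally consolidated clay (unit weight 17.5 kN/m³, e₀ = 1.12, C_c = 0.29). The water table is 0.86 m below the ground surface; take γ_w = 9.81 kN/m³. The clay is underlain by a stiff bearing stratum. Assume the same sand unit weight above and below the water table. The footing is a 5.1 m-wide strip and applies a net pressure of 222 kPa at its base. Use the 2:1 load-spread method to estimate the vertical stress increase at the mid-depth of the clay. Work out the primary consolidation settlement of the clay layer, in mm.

S_c ≈ 290 mm

Mid-depth of clay below the ground surface: z = 3.1 + 4.5/2 = 5.35 m.
Total vertical stress at mid-clay: σ_v = 19.4×3.1 + 17.5×2.25 = 99.515 kPa.
Pore pressure: u = 9.81×(5.35 − 0.86) = 44.047 kPa.
Initial effective stress: σ'_0 = σ_v − u = 99.515 − 44.047 = 55.468 kPa.
Stress increase at mid-clay by the 2:1 spreading method:
Δσ = qB/(B+z) = 222×5.1/(5.1+5.35) = 108.34 kPa
Final effective stress: σ'_f = σ'_0 + Δσ = 55.468 + 108.34 = 163.81 kPa.
Normally consolidated clay, so the full stress increment lies on the virgin compression line:
S_c = C_c·H/(1+e₀)·log₁₀(σ'_f/σ'_0) = 0.29×4.5/(1+1.12)×log₁₀(163.81/55.468)
    = 0.61557 × 0.4703 = 0.2895 m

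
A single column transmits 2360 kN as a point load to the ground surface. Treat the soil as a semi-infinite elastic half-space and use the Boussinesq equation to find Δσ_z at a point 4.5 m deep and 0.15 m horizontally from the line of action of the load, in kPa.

Boussinesq vertical stress below a point load on an elastic half-space:
Δσ_z = 3P/(2πz²) · [1 + (r/z)²]^(−5/2)
r/z = 0.15/4.5 = 0.033333; [1+(r/z)²]^(−5/2) = 0.99723.
Δσ_z = 3×2360/(2π×4.5²) × 0.99723 = 55.645 × 0.99723 = 55.49 kPa

Δσ_z ≈ 55.5 kPa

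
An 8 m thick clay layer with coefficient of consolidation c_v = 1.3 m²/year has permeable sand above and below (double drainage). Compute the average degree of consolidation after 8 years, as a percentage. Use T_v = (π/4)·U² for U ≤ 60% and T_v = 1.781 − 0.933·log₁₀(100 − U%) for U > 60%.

Drainage path length: H_d = H/2 = 4 m (double drainage).
T_v = c_v·t/H_d² = 1.3×8/4² = 0.65.
T_v = 0.65 corresponds to the U > 60% branch:
U = 1 − 10^((1.781 − T_v)/0.933)/100 = 0.837

U ≈ 83.7 %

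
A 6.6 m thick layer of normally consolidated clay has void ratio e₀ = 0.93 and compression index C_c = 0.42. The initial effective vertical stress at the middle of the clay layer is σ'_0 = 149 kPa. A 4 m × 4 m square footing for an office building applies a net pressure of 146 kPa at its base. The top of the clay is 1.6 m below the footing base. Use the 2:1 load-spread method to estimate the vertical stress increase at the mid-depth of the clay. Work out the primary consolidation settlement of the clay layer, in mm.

S_c ≈ 113 mm

Mid-depth of clay below the footing base: z = 1.6 + 6.6/2 = 4.9 m.
Stress increase at mid-clay by the 2:1 spreading method:
Δσ = qBL/((B+z)(L+z)) = 146×4×4/((4+4.9)(4+4.9)) = 29.491 kPa
Final effective stress: σ'_f = σ'_0 + Δσ = 149 + 29.491 = 178.49 kPa.
Normally consolidated clay, so the full stress increment lies on the virgin compression line:
S_c = C_c·H/(1+e₀)·log₁₀(σ'_f/σ'_0) = 0.42×6.6/(1+0.93)×log₁₀(178.49/149)
    = 1.4363 × 0.078428 = 0.1126 m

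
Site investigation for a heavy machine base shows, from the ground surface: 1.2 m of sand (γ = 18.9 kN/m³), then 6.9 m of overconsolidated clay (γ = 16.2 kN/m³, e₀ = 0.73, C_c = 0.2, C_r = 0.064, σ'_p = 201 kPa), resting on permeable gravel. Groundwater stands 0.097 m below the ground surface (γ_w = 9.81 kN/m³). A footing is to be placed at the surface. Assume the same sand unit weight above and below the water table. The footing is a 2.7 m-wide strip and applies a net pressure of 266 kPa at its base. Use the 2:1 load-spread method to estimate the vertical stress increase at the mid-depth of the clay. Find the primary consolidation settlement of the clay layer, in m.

S_c ≈ 0.15 m

Mid-depth of clay below the ground surface: z = 1.2 + 6.9/2 = 4.65 m.
Total vertical stress at mid-clay: σ_v = 18.9×1.2 + 16.2×3.45 = 78.57 kPa.
Pore pressure: u = 9.81×(4.65 − 0.097) = 44.665 kPa.
Initial effective stress: σ'_0 = σ_v − u = 78.57 − 44.665 = 33.905 kPa.
Stress increase at mid-clay by the 2:1 spreading method:
Δσ = qB/(B+z) = 266×2.7/(2.7+4.65) = 97.714 kPa
Final effective stress: σ'_f = 33.905 + 97.714 = 131.62 kPa.
σ'_f = 131.62 ≤ σ'_p = 201 kPa, so the clay remains overconsolidated and only the recompression index applies:
S_c = C_r·H/(1+e₀)·log₁₀(σ'_f/σ'_0) = 0.064×6.9/1.73×log₁₀(131.62/33.905)
    = 0.25526 × 0.58906 = 0.1504 m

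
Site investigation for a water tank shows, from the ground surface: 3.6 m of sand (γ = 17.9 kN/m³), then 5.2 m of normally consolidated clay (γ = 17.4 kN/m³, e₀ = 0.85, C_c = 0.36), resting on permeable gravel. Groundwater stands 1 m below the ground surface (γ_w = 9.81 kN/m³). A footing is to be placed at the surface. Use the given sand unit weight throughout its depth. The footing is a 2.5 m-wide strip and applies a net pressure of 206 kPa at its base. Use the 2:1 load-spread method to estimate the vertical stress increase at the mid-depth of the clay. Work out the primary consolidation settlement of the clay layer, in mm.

S_c ≈ 307 mm

Mid-depth of clay below the ground surface: z = 3.6 + 5.2/2 = 6.2 m.
Total vertical stress at mid-clay: σ_v = 17.9×3.6 + 17.4×2.6 = 109.68 kPa.
Pore pressure: u = 9.81×(6.2 − 1) = 51.012 kPa.
Initial effective stress: σ'_0 = σ_v − u = 109.68 − 51.012 = 58.668 kPa.
Stress increase at mid-clay by the 2:1 spreading method:
Δσ = qB/(B+z) = 206×2.5/(2.5+6.2) = 59.195 kPa
Final effective stress: σ'_f = σ'_0 + Δσ = 58.668 + 59.195 = 117.86 kPa.
Normally consolidated clay, so the full stress increment lies on the virgin compression line:
S_c = C_c·H/(1+e₀)·log₁₀(σ'_f/σ'_0) = 0.36×5.2/(1+0.85)×log₁₀(117.86/58.668)
    = 1.0119 × 0.30297 = 0.3066 m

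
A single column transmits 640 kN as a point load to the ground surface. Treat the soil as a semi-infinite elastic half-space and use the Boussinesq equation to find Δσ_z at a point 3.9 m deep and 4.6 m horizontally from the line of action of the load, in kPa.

Boussinesq vertical stress below a point load on an elastic half-space:
Δσ_z = 3P/(2πz²) · [1 + (r/z)²]^(−5/2)
r/z = 4.6/3.9 = 1.1795; [1+(r/z)²]^(−5/2) = 0.1131.
Δσ_z = 3×640/(2π×3.9²) × 0.1131 = 20.091 × 0.1131 = 2.272 kPa

Δσ_z ≈ 2.27 kPa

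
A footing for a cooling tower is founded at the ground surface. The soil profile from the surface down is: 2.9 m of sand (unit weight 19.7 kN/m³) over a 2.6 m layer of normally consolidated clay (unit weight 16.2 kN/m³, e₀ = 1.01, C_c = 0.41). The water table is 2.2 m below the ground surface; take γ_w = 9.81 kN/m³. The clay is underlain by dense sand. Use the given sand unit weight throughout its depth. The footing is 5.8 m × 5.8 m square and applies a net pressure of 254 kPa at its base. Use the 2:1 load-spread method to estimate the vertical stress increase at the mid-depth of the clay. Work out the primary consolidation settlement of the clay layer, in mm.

Mid-depth of clay below the ground surface: z = 2.9 + 2.6/2 = 4.2 m.
Total vertical stress at mid-clay: σ_v = 19.7×2.9 + 16.2×1.3 = 78.19 kPa.
Pore pressure: u = 9.81×(4.2 − 2.2) = 19.62 kPa.
Initial effective stress: σ'_0 = σ_v − u = 78.19 − 19.62 = 58.57 kPa.
Stress increase at mid-clay by the 2:1 spreading method:
Δσ = qBL/((B+z)(L+z)) = 254×5.8×5.8/((5.8+4.2)(5.8+4.2)) = 85.446 kPa
Final effective stress: σ'_f = σ'_0 + Δσ = 58.57 + 85.446 = 144.02 kPa.
Normally consolidated clay, so the full stress increment lies on the virgin compression line:
S_c = C_c·H/(1+e₀)·log₁₀(σ'_f/σ'_0) = 0.41×2.6/(1+1.01)×log₁₀(144.02/58.57)
    = 0.53035 × 0.39075 = 0.2072 m

S_c ≈ 207 mm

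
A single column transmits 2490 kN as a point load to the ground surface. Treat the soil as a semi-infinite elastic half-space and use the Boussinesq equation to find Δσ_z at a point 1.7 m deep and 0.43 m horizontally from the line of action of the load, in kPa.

Δσ_z ≈ 352 kPa

Boussinesq vertical stress below a point load on an elastic half-space:
Δσ_z = 3P/(2πz²) · [1 + (r/z)²]^(−5/2)
r/z = 0.43/1.7 = 0.25294; [1+(r/z)²]^(−5/2) = 0.85638.
Δσ_z = 3×2490/(2π×1.7²) × 0.85638 = 411.38 × 0.85638 = 352.3 kPa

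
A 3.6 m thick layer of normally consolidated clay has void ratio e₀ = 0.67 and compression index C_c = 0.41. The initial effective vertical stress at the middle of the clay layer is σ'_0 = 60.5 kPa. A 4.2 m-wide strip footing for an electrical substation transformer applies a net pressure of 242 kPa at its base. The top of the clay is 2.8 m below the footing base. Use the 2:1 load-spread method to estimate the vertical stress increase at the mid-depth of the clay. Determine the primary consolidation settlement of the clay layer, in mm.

Mid-depth of clay below the footing base: z = 2.8 + 3.6/2 = 4.6 m.
Stress increase at mid-clay by the 2:1 spreading method:
Δσ = qB/(B+z) = 242×4.2/(4.2+4.6) = 115.5 kPa
Final effective stress: σ'_f = σ'_0 + Δσ = 60.5 + 115.5 = 176 kPa.
Normally consolidated clay, so the full stress increment lies on the virgin compression line:
S_c = C_c·H/(1+e₀)·log₁₀(σ'_f/σ'_0) = 0.41×3.6/(1+0.67)×log₁₀(176/60.5)
    = 0.88383 × 0.46376 = 0.4099 m

S_c ≈ 410 mm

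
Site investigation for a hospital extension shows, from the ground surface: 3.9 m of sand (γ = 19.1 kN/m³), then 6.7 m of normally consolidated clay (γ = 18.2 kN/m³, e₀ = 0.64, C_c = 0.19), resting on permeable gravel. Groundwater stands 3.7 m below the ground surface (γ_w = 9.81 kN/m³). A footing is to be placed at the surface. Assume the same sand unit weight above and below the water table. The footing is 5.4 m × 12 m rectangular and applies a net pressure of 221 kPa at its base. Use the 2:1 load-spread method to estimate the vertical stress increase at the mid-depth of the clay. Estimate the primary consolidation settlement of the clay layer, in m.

S_c ≈ 0.155 m

Mid-depth of clay below the ground surface: z = 3.9 + 6.7/2 = 7.25 m.
Total vertical stress at mid-clay: σ_v = 19.1×3.9 + 18.2×3.35 = 135.46 kPa.
Pore pressure: u = 9.81×(7.25 − 3.7) = 34.825 kPa.
Initial effective stress: σ'_0 = σ_v − u = 135.46 − 34.825 = 100.64 kPa.
Stress increase at mid-clay by the 2:1 spreading method:
Δσ = qBL/((B+z)(L+z)) = 221×5.4×12/((5.4+7.25)(12+7.25)) = 58.809 kPa
Final effective stress: σ'_f = σ'_0 + Δσ = 100.64 + 58.809 = 159.45 kPa.
Normally consolidated clay, so the full stress increment lies on the virgin compression line:
S_c = C_c·H/(1+e₀)·log₁₀(σ'_f/σ'_0) = 0.19×6.7/(1+0.64)×log₁₀(159.45/100.64)
    = 0.77622 × 0.19985 = 0.1551 m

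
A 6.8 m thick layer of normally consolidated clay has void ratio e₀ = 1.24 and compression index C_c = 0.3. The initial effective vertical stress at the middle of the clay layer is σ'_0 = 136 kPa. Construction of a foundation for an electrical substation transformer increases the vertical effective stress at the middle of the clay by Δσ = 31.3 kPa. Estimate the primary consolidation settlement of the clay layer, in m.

S_c ≈ 0.0819 m

Final effective stress: σ'_f = σ'_0 + Δσ = 136 + 31.3 = 167.3 kPa.
Normally consolidated clay, so the full stress increment lies on the virgin compression line:
S_c = C_c·H/(1+e₀)·log₁₀(σ'_f/σ'_0) = 0.3×6.8/(1+1.24)×log₁₀(167.3/136)
    = 0.91071 × 0.089957 = 0.08192 m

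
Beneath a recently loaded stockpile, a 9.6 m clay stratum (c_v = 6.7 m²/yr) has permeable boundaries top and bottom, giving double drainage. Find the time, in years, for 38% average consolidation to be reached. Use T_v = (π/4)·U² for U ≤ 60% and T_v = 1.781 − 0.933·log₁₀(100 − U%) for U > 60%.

t ≈ 0.39 years

Drainage path length: H_d = H/2 = 4.8 m (double drainage).
U ≤ 60%: T_v = (π/4)·U² = (π/4)×0.38² = 0.11341.
t = T_v·H_d²/c_v = 0.11341×4.8²/6.7 = 0.39 years.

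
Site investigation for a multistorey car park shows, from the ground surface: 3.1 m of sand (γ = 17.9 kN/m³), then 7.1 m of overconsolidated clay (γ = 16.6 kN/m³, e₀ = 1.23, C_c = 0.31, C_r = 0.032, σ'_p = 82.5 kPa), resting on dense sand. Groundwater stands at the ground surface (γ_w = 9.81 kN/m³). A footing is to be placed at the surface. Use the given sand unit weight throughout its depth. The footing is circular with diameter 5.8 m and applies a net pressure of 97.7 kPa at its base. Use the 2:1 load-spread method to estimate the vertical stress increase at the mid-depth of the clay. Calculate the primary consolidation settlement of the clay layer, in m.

Mid-depth of clay below the ground surface: z = 3.1 + 7.1/2 = 6.65 m.
Total vertical stress at mid-clay: σ_v = 17.9×3.1 + 16.6×3.55 = 114.42 kPa.
Pore pressure: u = 9.81×(6.65 − 0) = 65.237 kPa.
Initial effective stress: σ'_0 = σ_v − u = 114.42 − 65.237 = 49.183 kPa.
Stress increase at mid-clay by the 2:1 spreading method:
Δσ ≈ qD²/(D+z)² = 97.7×5.8²/(5.8+6.65)² = 21.204 kPa
Final effective stress: σ'_f = 49.183 + 21.204 = 70.387 kPa.
σ'_f = 70.387 ≤ σ'_p = 82.5 kPa, so the clay remains overconsolidated and only the recompression index applies:
S_c = C_r·H/(1+e₀)·log₁₀(σ'_f/σ'_0) = 0.032×7.1/2.23×log₁₀(70.387/49.183)
    = 0.10188 × 0.15568 = 0.01586 m

S_c ≈ 0.0159 m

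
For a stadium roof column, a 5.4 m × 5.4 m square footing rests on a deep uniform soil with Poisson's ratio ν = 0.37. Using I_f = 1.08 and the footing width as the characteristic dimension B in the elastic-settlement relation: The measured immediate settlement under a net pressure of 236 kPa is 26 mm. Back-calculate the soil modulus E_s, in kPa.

S_e = q·B·(1−ν²)/E_s · I_f  ⇒  E_s = q·B·(1−ν²)·I_f / S_e.
E_s = 236 × 5.4 × 0.8631 × 1.08 / 0.026 = 45690 kPa

E_s ≈ 45700 kPa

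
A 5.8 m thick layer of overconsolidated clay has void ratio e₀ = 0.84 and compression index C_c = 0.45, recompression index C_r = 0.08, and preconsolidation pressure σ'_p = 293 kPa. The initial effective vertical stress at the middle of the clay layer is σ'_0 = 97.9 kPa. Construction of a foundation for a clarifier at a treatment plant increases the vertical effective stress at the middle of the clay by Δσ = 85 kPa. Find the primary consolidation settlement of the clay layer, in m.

Final effective stress: σ'_f = 97.9 + 85 = 182.9 kPa.
σ'_f = 182.9 ≤ σ'_p = 293 kPa, so the clay remains overconsolidated and only the recompression index applies:
S_c = C_r·H/(1+e₀)·log₁₀(σ'_f/σ'_0) = 0.08×5.8/1.84×log₁₀(182.9/97.9)
    = 0.25218 × 0.27143 = 0.06845 m

S_c ≈ 0.0684 m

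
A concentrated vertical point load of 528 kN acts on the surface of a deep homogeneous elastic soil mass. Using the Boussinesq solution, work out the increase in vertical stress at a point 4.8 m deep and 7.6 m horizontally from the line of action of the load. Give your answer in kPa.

Boussinesq vertical stress below a point load on an elastic half-space:
Δσ_z = 3P/(2πz²) · [1 + (r/z)²]^(−5/2)
r/z = 7.6/4.8 = 1.5833; [1+(r/z)²]^(−5/2) = 0.043419.
Δσ_z = 3×528/(2π×4.8²) × 0.043419 = 10.942 × 0.043419 = 0.4751 kPa

Δσ_z ≈ 0.475 kPa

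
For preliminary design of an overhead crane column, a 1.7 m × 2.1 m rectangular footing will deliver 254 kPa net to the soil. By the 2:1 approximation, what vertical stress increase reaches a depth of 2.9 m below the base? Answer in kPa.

Δσ_z ≈ 39.4 kPa

By the 2:1 method the load spreads at 1 horizontal : 2 vertical, so at depth z the loaded area has grown by z in each plan dimension:
Δσ = qBL/((B+z)(L+z)) = 254×1.7×2.1/((1.7+2.9)(2.1+2.9)) = 39.425 kPa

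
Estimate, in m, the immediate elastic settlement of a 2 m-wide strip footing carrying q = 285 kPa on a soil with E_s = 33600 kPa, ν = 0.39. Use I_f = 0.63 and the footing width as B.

S_e ≈ 0.00906 m

Immediate (elastic) settlement: S_e = q·B·(1−ν²)/E_s · I_f.
S_e = 285 × 2 × (1 − 0.39²) / 33600 × 0.63
    = 285 × 2 × 0.8479 / 33600 × 0.63
    = 0.009062 m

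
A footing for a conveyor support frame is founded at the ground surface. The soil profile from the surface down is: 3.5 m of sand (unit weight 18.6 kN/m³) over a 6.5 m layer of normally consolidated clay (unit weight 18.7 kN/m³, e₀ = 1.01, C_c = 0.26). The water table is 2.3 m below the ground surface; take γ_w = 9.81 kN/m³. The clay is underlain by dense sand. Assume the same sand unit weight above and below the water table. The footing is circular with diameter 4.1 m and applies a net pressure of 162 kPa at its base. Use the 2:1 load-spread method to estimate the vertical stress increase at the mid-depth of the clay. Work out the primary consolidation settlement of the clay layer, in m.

Mid-depth of clay below the ground surface: z = 3.5 + 6.5/2 = 6.75 m.
Total vertical stress at mid-clay: σ_v = 18.6×3.5 + 18.7×3.25 = 125.88 kPa.
Pore pressure: u = 9.81×(6.75 − 2.3) = 43.655 kPa.
Initial effective stress: σ'_0 = σ_v − u = 125.88 − 43.655 = 82.225 kPa.
Stress increase at mid-clay by the 2:1 spreading method:
Δσ ≈ qD²/(D+z)² = 162×4.1²/(4.1+6.75)² = 23.133 kPa
Final effective stress: σ'_f = σ'_0 + Δσ = 82.225 + 23.133 = 105.36 kPa.
Normally consolidated clay, so the full stress increment lies on the virgin compression line:
S_c = C_c·H/(1+e₀)·log₁₀(σ'_f/σ'_0) = 0.26×6.5/(1+1.01)×log₁₀(105.36/82.225)
    = 0.8408 × 0.10767 = 0.09053 m

S_c ≈ 0.0905 m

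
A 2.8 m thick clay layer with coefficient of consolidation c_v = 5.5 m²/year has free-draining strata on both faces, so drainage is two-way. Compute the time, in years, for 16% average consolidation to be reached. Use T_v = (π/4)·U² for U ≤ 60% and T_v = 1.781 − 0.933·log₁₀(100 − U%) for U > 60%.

t ≈ 0.00717 years

Drainage path length: H_d = H/2 = 1.4 m (double drainage).
U ≤ 60%: T_v = (π/4)·U² = (π/4)×0.16² = 0.020106.
t = T_v·H_d²/c_v = 0.020106×1.4²/5.5 = 0.007165 years.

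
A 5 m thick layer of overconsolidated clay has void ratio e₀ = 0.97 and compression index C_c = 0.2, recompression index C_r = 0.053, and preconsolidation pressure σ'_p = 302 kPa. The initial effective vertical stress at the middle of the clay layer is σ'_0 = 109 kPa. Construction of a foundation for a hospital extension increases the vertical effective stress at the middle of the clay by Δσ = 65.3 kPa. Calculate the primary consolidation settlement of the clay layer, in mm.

S_c ≈ 27.4 mm

Final effective stress: σ'_f = 109 + 65.3 = 174.3 kPa.
σ'_f = 174.3 ≤ σ'_p = 302 kPa, so the clay remains overconsolidated and only the recompression index applies:
S_c = C_r·H/(1+e₀)·log₁₀(σ'_f/σ'_0) = 0.053×5/1.97×log₁₀(174.3/109)
    = 0.13452 × 0.20387 = 0.02742 m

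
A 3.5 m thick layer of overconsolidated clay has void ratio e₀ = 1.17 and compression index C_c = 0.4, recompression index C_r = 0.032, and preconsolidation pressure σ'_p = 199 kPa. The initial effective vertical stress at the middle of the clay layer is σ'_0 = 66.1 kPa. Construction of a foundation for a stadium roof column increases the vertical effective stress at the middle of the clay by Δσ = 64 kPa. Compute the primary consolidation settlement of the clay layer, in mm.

Final effective stress: σ'_f = 66.1 + 64 = 130.1 kPa.
σ'_f = 130.1 ≤ σ'_p = 199 kPa, so the clay remains overconsolidated and only the recompression index applies:
S_c = C_r·H/(1+e₀)·log₁₀(σ'_f/σ'_0) = 0.032×3.5/2.17×log₁₀(130.1/66.1)
    = 0.051613 × 0.29408 = 0.01518 m

S_c ≈ 15.2 mm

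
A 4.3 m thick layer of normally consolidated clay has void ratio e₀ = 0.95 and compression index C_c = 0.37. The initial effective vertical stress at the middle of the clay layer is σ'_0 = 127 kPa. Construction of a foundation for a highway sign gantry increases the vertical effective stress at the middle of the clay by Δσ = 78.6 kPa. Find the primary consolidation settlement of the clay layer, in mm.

Final effective stress: σ'_f = σ'_0 + Δσ = 127 + 78.6 = 205.6 kPa.
Normally consolidated clay, so the full stress increment lies on the virgin compression line:
S_c = C_c·H/(1+e₀)·log₁₀(σ'_f/σ'_0) = 0.37×4.3/(1+0.95)×log₁₀(205.6/127)
    = 0.8159 × 0.20922 = 0.1707 m

S_c ≈ 171 mm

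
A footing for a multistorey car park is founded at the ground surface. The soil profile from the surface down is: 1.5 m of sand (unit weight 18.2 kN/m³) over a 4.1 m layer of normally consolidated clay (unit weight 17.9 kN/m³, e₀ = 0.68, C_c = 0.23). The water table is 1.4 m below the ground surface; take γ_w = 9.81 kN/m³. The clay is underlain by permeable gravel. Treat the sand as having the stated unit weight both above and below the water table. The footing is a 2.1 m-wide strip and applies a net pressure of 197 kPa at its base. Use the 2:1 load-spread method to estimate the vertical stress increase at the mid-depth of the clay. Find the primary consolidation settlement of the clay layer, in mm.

S_c ≈ 243 mm

Mid-depth of clay below the ground surface: z = 1.5 + 4.1/2 = 3.55 m.
Total vertical stress at mid-clay: σ_v = 18.2×1.5 + 17.9×2.05 = 63.995 kPa.
Pore pressure: u = 9.81×(3.55 − 1.4) = 21.091 kPa.
Initial effective stress: σ'_0 = σ_v − u = 63.995 − 21.091 = 42.904 kPa.
Stress increase at mid-clay by the 2:1 spreading method:
Δσ = qB/(B+z) = 197×2.1/(2.1+3.55) = 73.221 kPa
Final effective stress: σ'_f = σ'_0 + Δσ = 42.904 + 73.221 = 116.12 kPa.
Normally consolidated clay, so the full stress increment lies on the virgin compression line:
S_c = C_c·H/(1+e₀)·log₁₀(σ'_f/σ'_0) = 0.23×4.1/(1+0.68)×log₁₀(116.12/42.904)
    = 0.56131 × 0.43241 = 0.2427 m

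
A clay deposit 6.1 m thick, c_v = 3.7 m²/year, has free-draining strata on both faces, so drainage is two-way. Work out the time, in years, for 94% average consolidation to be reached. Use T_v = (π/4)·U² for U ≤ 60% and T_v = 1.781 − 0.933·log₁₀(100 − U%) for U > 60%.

Drainage path length: H_d = H/2 = 3.05 m (double drainage).
U > 60%: T_v = 1.781 − 0.933·log₁₀(100 − 94) = 1.055.
t = T_v·H_d²/c_v = 1.055×3.05²/3.7 = 2.652 years.

t ≈ 2.65 years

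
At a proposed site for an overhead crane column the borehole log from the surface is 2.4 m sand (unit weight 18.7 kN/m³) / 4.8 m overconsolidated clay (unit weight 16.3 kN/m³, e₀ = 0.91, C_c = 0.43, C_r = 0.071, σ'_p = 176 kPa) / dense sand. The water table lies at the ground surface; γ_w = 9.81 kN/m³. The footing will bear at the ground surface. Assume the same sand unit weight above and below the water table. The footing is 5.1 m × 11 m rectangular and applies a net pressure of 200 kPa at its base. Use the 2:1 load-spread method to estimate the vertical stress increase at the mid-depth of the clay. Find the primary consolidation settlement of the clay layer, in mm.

S_c ≈ 83.7 mm

Mid-depth of clay below the ground surface: z = 2.4 + 4.8/2 = 4.8 m.
Total vertical stress at mid-clay: σ_v = 18.7×2.4 + 16.3×2.4 = 84 kPa.
Pore pressure: u = 9.81×(4.8 − 0) = 47.088 kPa.
Initial effective stress: σ'_0 = σ_v − u = 84 − 47.088 = 36.912 kPa.
Stress increase at mid-clay by the 2:1 spreading method:
Δσ = qBL/((B+z)(L+z)) = 200×5.1×11/((5.1+4.8)(11+4.8)) = 71.73 kPa
Final effective stress: σ'_f = 36.912 + 71.73 = 108.64 kPa.
σ'_f = 108.64 ≤ σ'_p = 176 kPa, so the clay remains overconsolidated and only the recompression index applies:
S_c = C_r·H/(1+e₀)·log₁₀(σ'_f/σ'_0) = 0.071×4.8/1.91×log₁₀(108.64/36.912)
    = 0.17843 × 0.46882 = 0.08365 m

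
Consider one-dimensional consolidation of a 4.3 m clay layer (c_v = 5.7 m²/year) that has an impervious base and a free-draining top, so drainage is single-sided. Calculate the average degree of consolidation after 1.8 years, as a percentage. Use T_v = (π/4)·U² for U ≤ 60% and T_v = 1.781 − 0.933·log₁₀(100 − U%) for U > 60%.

U ≈ 79.4 %

Drainage path length: H_d = H = 4.3 m (single drainage).
T_v = c_v·t/H_d² = 5.7×1.8/4.3² = 0.55489.
T_v = 0.55489 corresponds to the U > 60% branch:
U = 1 − 10^((1.781 − T_v)/0.933)/100 = 0.7939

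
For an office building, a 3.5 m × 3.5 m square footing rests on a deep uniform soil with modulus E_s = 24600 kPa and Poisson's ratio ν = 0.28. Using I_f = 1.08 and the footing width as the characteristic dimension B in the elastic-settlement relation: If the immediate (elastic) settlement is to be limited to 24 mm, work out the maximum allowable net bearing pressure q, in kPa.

S_e = q·B·(1−ν²)/E_s · I_f  ⇒  q = S_e·E_s / (B·(1−ν²)·I_f).
q = 0.024 × 24600 / (3.5 × 0.9216 × 1.08) = 169.5 kPa

q ≈ 169 kPa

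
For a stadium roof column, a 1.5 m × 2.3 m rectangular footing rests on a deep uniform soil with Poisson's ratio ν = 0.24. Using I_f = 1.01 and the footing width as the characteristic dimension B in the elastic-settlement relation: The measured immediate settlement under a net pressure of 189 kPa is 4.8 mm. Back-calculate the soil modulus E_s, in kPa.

E_s ≈ 56200 kPa

S_e = q·B·(1−ν²)/E_s · I_f  ⇒  E_s = q·B·(1−ν²)·I_f / S_e.
E_s = 189 × 1.5 × 0.9424 × 1.01 / 0.0048 = 56220 kPa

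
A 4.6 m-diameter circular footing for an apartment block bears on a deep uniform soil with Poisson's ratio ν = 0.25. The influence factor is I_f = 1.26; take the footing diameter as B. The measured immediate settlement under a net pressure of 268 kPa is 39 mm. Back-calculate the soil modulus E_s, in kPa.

S_e = q·B·(1−ν²)/E_s · I_f  ⇒  E_s = q·B·(1−ν²)·I_f / S_e.
E_s = 268 × 4.6 × 0.9375 × 1.26 / 0.039 = 37340 kPa

E_s ≈ 37300 kPa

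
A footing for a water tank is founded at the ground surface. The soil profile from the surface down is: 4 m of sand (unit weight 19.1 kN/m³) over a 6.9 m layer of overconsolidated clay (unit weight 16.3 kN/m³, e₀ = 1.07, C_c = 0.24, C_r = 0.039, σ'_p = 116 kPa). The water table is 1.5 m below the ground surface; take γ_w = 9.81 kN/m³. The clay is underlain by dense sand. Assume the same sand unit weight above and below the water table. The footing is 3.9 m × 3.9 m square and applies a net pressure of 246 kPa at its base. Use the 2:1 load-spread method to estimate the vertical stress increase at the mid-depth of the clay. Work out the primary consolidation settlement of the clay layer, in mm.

S_c ≈ 18.6 mm

Mid-depth of clay below the ground surface: z = 4 + 6.9/2 = 7.45 m.
Total vertical stress at mid-clay: σ_v = 19.1×4 + 16.3×3.45 = 132.64 kPa.
Pore pressure: u = 9.81×(7.45 − 1.5) = 58.37 kPa.
Initial effective stress: σ'_0 = σ_v − u = 132.64 − 58.37 = 74.27 kPa.
Stress increase at mid-clay by the 2:1 spreading method:
Δσ = qBL/((B+z)(L+z)) = 246×3.9×3.9/((3.9+7.45)(3.9+7.45)) = 29.045 kPa
Final effective stress: σ'_f = 74.27 + 29.045 = 103.31 kPa.
σ'_f = 103.31 ≤ σ'_p = 116 kPa, so the clay remains overconsolidated and only the recompression index applies:
S_c = C_r·H/(1+e₀)·log₁₀(σ'_f/σ'_0) = 0.039×6.9/2.07×log₁₀(103.31/74.27)
    = 0.13 × 0.14333 = 0.01863 m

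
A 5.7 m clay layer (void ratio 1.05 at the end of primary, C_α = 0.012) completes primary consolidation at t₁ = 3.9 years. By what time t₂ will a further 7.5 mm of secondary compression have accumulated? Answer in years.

t₂ ≈ 6.54 years

S_s = C_α·H/(1+e_p)·log₁₀(t₂/t₁) ⇒ log₁₀(t₂/t₁) = S_s·(1+e_p)/(C_α·H).
log₁₀(t₂/t₁) = 0.0075 × (1+1.05) / (0.012×5.7) = 0.2248
t₂ = t₁ × 10^0.2248 = 3.9 × 1.678 = 6.544 years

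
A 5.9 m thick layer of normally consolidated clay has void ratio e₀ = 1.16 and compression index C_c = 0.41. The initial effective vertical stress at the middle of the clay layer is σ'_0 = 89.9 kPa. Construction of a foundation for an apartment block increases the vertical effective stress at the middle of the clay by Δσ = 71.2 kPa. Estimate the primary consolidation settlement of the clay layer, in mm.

Final effective stress: σ'_f = σ'_0 + Δσ = 89.9 + 71.2 = 161.1 kPa.
Normally consolidated clay, so the full stress increment lies on the virgin compression line:
S_c = C_c·H/(1+e₀)·log₁₀(σ'_f/σ'_0) = 0.41×5.9/(1+1.16)×log₁₀(161.1/89.9)
    = 1.1199 × 0.25334 = 0.2837 m

S_c ≈ 284 mm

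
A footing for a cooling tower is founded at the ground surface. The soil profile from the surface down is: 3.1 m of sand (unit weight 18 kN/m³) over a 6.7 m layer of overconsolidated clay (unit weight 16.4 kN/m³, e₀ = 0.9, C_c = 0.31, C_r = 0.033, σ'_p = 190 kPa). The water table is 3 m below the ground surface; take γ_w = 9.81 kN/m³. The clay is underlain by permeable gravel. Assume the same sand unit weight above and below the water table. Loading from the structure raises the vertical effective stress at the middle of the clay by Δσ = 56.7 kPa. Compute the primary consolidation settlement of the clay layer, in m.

Mid-depth of clay below the ground surface: z = 3.1 + 6.7/2 = 6.45 m.
Total vertical stress at mid-clay: σ_v = 18×3.1 + 16.4×3.35 = 110.74 kPa.
Pore pressure: u = 9.81×(6.45 − 3) = 33.845 kPa.
Initial effective stress: σ'_0 = σ_v − u = 110.74 − 33.845 = 76.895 kPa.
Final effective stress: σ'_f = 76.895 + 56.7 = 133.59 kPa.
σ'_f = 133.59 ≤ σ'_p = 190 kPa, so the clay remains overconsolidated and only the recompression index applies:
S_c = C_r·H/(1+e₀)·log₁₀(σ'_f/σ'_0) = 0.033×6.7/1.9×log₁₀(133.59/76.895)
    = 0.11637 × 0.23988 = 0.02791 m

S_c ≈ 0.0279 m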